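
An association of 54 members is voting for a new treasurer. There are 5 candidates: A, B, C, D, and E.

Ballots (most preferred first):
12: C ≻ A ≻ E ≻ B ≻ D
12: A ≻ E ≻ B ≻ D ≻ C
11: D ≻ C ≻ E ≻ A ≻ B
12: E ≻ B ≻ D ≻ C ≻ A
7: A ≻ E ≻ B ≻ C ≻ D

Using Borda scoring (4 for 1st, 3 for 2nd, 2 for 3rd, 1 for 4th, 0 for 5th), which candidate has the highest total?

A: 12×3 + 12×4 + 11×1 + 12×0 + 7×4 = 123
B: 12×1 + 12×2 + 11×0 + 12×3 + 7×2 = 86
C: 12×4 + 12×0 + 11×3 + 12×1 + 7×1 = 100
D: 12×0 + 12×1 + 11×4 + 12×2 + 7×0 = 80
E: 12×2 + 12×3 + 11×2 + 12×4 + 7×3 = 151

E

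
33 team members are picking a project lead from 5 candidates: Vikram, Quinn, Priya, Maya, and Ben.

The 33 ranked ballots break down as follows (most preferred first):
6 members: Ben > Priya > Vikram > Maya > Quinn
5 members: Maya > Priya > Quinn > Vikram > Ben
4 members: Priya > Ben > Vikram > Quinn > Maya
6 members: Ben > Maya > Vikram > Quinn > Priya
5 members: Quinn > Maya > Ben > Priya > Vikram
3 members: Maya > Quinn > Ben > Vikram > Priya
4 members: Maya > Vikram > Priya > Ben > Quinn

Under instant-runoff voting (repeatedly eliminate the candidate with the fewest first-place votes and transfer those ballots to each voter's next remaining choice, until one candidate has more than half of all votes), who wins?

Round 1: Vikram 0, Quinn 5, Priya 4, Maya 12, Ben 12. Vikram eliminated.
Round 2: Quinn 5, Priya 4, Maya 12, Ben 12. Priya eliminated.
Round 3: Quinn 5, Maya 12, Ben 16. Quinn eliminated.
Round 4: Maya 17, Ben 16. Maya has a majority (≥17).

Maya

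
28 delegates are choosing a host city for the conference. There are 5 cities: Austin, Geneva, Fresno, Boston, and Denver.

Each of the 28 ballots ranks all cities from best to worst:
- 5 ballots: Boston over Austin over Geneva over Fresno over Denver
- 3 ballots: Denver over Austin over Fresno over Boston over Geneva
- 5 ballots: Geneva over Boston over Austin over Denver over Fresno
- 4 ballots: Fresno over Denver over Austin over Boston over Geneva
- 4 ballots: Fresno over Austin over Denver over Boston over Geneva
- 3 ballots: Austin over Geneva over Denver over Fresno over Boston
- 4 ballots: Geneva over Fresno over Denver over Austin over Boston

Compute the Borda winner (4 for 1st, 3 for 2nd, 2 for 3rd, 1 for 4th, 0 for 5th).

Austin: 5×3 + 3×3 + 5×2 + 4×2 + 4×3 + 3×4 + 4×1 = 70
Geneva: 5×2 + 3×0 + 5×4 + 4×0 + 4×0 + 3×3 + 4×4 = 55
Fresno: 5×1 + 3×2 + 5×0 + 4×4 + 4×4 + 3×1 + 4×3 = 58
Boston: 5×4 + 3×1 + 5×3 + 4×1 + 4×1 + 3×0 + 4×0 = 46
Denver: 5×0 + 3×4 + 5×1 + 4×3 + 4×2 + 3×2 + 4×2 = 51

Austin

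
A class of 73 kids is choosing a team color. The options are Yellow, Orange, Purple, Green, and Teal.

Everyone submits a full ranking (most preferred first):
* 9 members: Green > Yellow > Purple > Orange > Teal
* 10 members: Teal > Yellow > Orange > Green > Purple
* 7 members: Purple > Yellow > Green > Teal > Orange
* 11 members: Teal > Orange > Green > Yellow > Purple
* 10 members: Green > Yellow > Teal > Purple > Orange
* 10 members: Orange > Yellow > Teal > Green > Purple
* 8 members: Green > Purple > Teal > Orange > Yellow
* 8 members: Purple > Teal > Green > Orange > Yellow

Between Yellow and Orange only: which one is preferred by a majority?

Orange

Yellow is ranked above Orange on 36 ballots; Orange above Yellow on 37.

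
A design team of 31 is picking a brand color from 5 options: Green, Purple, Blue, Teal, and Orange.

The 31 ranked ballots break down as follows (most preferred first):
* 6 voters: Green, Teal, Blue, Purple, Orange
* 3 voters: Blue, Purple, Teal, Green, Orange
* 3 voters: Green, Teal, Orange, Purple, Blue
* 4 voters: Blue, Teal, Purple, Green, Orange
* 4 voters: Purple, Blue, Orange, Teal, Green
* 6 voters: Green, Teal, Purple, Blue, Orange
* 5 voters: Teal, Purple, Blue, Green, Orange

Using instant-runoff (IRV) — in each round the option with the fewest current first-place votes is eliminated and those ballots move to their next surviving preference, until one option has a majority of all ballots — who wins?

Round 1: Green 15, Purple 4, Blue 7, Teal 5, Orange 0. Orange eliminated.
Round 2: Green 15, Purple 4, Blue 7, Teal 5. Purple eliminated.
Round 3: Green 15, Blue 11, Teal 5. Teal eliminated.
Round 4: Green 15, Blue 16. Blue has a majority (≥16).

Blue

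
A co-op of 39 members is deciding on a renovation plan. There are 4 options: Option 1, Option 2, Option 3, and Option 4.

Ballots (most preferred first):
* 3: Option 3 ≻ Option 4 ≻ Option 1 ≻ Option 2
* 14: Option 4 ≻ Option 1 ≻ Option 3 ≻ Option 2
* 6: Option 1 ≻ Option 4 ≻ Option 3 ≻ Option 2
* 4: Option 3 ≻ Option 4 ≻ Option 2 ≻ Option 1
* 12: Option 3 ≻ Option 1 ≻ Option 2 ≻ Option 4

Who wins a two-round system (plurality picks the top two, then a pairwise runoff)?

Round 1 first-place votes: Option 1 6, Option 2 0, Option 3 19, Option 4 14. Option 3 and Option 4 advance.
Runoff: Option 3 is ranked above Option 4 on 19 ballots, Option 4 above Option 3 on 20.

Option 4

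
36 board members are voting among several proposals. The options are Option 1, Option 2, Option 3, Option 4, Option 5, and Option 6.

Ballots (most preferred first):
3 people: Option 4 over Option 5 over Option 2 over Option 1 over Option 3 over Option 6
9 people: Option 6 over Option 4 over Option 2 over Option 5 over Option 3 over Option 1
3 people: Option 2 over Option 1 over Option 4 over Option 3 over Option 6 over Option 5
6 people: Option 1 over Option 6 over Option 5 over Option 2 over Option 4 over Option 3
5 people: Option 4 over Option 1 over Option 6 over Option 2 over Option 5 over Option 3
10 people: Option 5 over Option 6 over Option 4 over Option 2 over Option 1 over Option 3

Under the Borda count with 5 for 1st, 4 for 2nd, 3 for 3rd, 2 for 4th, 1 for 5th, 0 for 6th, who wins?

Option 6

Option 1: 3×2 + 9×0 + 3×4 + 6×5 + 5×4 + 10×1 = 78
Option 2: 3×3 + 9×3 + 3×5 + 6×2 + 5×2 + 10×2 = 93
Option 3: 3×1 + 9×1 + 3×2 + 6×0 + 5×0 + 10×0 = 18
Option 4: 3×5 + 9×4 + 3×3 + 6×1 + 5×5 + 10×3 = 121
Option 5: 3×4 + 9×2 + 3×0 + 6×3 + 5×1 + 10×5 = 103
Option 6: 3×0 + 9×5 + 3×1 + 6×4 + 5×3 + 10×4 = 127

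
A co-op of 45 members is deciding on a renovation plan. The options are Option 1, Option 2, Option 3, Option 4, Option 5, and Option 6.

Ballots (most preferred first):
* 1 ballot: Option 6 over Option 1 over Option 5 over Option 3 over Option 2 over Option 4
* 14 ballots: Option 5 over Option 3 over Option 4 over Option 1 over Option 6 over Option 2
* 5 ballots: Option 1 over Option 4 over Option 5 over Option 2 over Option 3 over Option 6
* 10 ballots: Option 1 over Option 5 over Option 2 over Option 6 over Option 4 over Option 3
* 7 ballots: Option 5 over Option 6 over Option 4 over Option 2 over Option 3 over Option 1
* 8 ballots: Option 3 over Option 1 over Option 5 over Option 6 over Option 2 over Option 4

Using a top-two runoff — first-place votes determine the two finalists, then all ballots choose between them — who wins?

Option 1

Round 1 first-place votes: Option 1 15, Option 2 0, Option 3 8, Option 4 0, Option 5 21, Option 6 1. Option 5 and Option 1 advance.
Runoff: Option 5 is ranked above Option 1 on 21 ballots, Option 1 above Option 5 on 24.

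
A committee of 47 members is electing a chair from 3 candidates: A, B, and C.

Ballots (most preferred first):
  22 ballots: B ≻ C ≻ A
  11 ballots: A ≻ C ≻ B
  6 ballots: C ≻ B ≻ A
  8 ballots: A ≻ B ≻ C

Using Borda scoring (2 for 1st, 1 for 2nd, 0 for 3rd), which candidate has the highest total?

B

A: 22×0 + 11×2 + 6×0 + 8×2 = 38
B: 22×2 + 11×0 + 6×1 + 8×1 = 58
C: 22×1 + 11×1 + 6×2 + 8×0 = 45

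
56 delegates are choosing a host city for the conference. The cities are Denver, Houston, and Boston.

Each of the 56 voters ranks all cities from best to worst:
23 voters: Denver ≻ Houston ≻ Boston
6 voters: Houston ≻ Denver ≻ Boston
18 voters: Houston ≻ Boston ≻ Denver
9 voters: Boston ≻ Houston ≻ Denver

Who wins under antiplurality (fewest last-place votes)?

Last-place votes: Denver 27, Houston 0, Boston 29.

Houston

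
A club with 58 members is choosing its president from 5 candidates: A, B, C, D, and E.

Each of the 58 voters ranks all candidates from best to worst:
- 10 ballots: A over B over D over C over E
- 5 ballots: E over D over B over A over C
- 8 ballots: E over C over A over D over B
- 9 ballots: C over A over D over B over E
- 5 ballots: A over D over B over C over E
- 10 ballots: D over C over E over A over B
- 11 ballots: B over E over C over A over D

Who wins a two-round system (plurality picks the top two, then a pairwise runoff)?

E

Round 1 first-place votes: A 15, B 11, C 9, D 10, E 13. A and E advance.
Runoff: A is ranked above E on 24 ballots, E above A on 34.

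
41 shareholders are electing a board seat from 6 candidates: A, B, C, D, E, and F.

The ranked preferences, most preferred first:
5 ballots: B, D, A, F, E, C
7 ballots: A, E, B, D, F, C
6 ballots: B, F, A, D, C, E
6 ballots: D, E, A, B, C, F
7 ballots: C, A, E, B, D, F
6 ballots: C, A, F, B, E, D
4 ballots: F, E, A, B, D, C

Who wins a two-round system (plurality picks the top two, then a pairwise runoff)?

B

Round 1 first-place votes: A 7, B 11, C 13, D 6, E 0, F 4. C and B advance.
Runoff: C is ranked above B on 13 ballots, B above C on 28.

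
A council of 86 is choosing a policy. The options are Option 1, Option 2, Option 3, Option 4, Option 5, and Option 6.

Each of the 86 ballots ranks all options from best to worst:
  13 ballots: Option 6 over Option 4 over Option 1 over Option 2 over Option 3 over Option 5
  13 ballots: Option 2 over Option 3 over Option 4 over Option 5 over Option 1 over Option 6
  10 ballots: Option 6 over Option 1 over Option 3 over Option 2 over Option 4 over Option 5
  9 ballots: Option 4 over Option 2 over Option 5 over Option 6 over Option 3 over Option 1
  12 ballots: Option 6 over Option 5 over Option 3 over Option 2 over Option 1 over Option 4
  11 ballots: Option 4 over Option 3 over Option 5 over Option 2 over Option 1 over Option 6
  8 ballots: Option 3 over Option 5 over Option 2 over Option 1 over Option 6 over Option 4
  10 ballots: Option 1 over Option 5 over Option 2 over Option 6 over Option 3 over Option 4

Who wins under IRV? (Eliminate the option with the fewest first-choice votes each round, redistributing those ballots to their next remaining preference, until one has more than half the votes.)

Round 1: Option 1 10, Option 2 13, Option 3 8, Option 4 20, Option 5 0, Option 6 35. Option 5 eliminated.
Round 2: Option 1 10, Option 2 13, Option 3 8, Option 4 20, Option 6 35. Option 3 eliminated.
Round 3: Option 1 10, Option 2 21, Option 4 20, Option 6 35. Option 1 eliminated.
Round 4: Option 2 31, Option 4 20, Option 6 35. Option 4 eliminated.
Round 5: Option 2 51, Option 6 35. Option 2 has a majority (≥44).

Option 2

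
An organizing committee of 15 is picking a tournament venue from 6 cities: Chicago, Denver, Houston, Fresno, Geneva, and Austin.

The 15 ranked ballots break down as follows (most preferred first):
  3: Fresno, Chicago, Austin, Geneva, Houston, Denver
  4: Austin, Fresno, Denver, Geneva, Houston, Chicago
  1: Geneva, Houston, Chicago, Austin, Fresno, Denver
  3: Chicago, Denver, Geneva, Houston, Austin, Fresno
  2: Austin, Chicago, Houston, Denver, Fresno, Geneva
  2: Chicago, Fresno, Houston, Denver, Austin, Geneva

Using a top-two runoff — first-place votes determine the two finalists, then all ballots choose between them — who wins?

Round 1 first-place votes: Chicago 5, Denver 0, Houston 0, Fresno 3, Geneva 1, Austin 6. Austin and Chicago advance.
Runoff: Austin is ranked above Chicago on 6 ballots, Chicago above Austin on 9.

Chicago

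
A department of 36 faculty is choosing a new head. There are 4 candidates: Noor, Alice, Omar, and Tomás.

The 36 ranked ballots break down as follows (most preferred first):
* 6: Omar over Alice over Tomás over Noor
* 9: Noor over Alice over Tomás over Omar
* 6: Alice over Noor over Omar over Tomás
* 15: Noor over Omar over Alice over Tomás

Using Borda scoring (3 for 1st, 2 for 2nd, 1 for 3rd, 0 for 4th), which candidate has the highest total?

Noor

Noor: 6×0 + 9×3 + 6×2 + 15×3 = 84
Alice: 6×2 + 9×2 + 6×3 + 15×1 = 63
Omar: 6×3 + 9×0 + 6×1 + 15×2 = 54
Tomás: 6×1 + 9×1 + 6×0 + 15×0 = 15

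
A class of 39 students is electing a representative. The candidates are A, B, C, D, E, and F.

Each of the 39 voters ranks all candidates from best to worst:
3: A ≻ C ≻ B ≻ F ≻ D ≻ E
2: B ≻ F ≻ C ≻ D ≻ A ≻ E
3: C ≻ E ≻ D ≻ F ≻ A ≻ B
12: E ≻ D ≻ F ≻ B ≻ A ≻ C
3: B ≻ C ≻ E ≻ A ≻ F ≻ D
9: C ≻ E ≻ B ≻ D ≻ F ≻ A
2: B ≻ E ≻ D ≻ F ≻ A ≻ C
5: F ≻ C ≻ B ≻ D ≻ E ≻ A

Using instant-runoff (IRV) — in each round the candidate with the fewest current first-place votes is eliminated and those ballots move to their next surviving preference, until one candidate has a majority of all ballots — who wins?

Round 1: A 3, B 7, C 12, D 0, E 12, F 5. D eliminated.
Round 2: A 3, B 7, C 12, E 12, F 5. A eliminated.
Round 3: B 7, C 15, E 12, F 5. F eliminated.
Round 4: B 7, C 20, E 12. C has a majority (≥20).

C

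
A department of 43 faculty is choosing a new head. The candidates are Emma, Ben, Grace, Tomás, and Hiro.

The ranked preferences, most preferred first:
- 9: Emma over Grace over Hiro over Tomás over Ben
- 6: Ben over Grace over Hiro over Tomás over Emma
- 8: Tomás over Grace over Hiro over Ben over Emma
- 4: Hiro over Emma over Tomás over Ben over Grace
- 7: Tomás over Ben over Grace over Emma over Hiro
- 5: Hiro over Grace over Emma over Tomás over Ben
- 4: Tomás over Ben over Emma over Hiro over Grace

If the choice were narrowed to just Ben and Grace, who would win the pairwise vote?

Grace

Ben is ranked above Grace on 21 ballots; Grace above Ben on 22.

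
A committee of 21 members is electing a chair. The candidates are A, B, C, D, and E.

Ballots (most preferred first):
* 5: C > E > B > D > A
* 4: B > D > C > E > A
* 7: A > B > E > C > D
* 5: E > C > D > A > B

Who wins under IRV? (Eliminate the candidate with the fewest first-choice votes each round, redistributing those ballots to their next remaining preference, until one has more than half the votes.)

C

Round 1: A 7, B 4, C 5, D 0, E 5. D eliminated.
Round 2: A 7, B 4, C 5, E 5. B eliminated.
Round 3: A 7, C 9, E 5. E eliminated.
Round 4: A 7, C 14. C has a majority (≥11).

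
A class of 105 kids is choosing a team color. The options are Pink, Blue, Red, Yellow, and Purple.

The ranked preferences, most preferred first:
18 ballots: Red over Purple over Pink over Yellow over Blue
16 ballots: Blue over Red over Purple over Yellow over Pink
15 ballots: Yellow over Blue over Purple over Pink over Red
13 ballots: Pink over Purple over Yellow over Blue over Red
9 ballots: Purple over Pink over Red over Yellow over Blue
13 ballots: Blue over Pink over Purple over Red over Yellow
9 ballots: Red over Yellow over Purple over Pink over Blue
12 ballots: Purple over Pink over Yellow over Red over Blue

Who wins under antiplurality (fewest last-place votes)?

Purple

Last-place votes: Pink 16, Blue 48, Red 28, Yellow 13, Purple 0.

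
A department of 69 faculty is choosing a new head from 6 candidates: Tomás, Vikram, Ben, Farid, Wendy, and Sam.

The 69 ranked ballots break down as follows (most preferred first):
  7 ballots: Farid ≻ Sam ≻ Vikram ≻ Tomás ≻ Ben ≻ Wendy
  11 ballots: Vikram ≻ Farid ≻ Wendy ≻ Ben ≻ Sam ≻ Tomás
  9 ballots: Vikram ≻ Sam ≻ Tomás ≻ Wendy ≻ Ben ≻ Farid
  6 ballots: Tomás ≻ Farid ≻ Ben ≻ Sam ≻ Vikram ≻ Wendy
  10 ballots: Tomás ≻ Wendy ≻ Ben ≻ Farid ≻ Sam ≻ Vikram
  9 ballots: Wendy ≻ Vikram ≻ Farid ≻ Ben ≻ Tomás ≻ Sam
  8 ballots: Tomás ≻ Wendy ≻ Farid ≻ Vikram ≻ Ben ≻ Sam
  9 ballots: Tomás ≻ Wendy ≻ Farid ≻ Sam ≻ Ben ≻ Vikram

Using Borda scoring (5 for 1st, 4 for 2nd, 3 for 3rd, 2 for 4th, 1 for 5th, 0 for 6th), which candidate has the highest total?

Tomás

Tomás: 7×2 + 11×0 + 9×3 + 6×5 + 10×5 + 9×1 + 8×5 + 9×5 = 215
Vikram: 7×3 + 11×5 + 9×5 + 6×1 + 10×0 + 9×4 + 8×2 + 9×0 = 179
Ben: 7×1 + 11×2 + 9×1 + 6×3 + 10×3 + 9×2 + 8×1 + 9×1 = 121
Farid: 7×5 + 11×4 + 9×0 + 6×4 + 10×2 + 9×3 + 8×3 + 9×3 = 201
Wendy: 7×0 + 11×3 + 9×2 + 6×0 + 10×4 + 9×5 + 8×4 + 9×4 = 204
Sam: 7×4 + 11×1 + 9×4 + 6×2 + 10×1 + 9×0 + 8×0 + 9×2 = 115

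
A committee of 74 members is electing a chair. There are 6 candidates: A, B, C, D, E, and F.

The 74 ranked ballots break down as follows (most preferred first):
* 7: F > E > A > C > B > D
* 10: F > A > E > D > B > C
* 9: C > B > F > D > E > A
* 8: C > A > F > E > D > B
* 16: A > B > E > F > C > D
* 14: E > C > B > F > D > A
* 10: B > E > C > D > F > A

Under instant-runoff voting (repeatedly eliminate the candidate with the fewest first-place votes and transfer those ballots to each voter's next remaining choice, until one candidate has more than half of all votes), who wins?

Round 1: A 16, B 10, C 17, D 0, E 14, F 17. D eliminated.
Round 2: A 16, B 10, C 17, E 14, F 17. B eliminated.
Round 3: A 16, C 17, E 24, F 17. A eliminated.
Round 4: C 17, E 40, F 17. E has a majority (≥38).

E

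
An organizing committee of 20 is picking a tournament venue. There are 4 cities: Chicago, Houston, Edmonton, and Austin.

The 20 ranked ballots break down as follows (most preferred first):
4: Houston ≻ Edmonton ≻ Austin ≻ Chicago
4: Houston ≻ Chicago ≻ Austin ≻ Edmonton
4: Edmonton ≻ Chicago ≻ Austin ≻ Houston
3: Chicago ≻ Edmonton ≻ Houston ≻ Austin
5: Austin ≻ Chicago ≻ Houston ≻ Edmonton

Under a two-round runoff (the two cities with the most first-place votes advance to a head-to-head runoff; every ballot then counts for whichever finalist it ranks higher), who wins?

Houston

Round 1 first-place votes: Chicago 3, Houston 8, Edmonton 4, Austin 5. Houston and Austin advance.
Runoff: Houston is ranked above Austin on 11 ballots, Austin above Houston on 9.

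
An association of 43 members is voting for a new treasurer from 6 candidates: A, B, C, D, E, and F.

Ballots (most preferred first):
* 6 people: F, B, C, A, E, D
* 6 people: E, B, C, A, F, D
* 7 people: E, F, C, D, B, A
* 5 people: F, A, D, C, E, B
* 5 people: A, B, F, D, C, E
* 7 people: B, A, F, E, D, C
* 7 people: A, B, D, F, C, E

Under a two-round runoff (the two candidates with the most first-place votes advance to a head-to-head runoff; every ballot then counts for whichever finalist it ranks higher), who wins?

Round 1 first-place votes: A 12, B 7, C 0, D 0, E 13, F 11. E and A advance.
Runoff: E is ranked above A on 13 ballots, A above E on 30.

A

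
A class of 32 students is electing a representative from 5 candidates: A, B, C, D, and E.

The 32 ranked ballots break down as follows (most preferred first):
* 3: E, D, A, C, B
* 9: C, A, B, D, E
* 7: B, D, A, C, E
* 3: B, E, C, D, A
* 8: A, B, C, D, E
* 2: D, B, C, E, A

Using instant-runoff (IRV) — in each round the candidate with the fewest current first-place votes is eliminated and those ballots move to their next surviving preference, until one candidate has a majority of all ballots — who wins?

Round 1: A 8, B 10, C 9, D 2, E 3. D eliminated.
Round 2: A 8, B 12, C 9, E 3. E eliminated.
Round 3: A 11, B 12, C 9. C eliminated.
Round 4: A 20, B 12. A has a majority (≥17).

A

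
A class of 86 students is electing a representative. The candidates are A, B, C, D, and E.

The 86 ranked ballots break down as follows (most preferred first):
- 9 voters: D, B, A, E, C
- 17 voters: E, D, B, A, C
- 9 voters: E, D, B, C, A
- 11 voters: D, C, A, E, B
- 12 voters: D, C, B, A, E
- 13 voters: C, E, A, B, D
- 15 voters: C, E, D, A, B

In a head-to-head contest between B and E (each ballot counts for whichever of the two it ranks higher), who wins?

E

B is ranked above E on 21 ballots; E above B on 65.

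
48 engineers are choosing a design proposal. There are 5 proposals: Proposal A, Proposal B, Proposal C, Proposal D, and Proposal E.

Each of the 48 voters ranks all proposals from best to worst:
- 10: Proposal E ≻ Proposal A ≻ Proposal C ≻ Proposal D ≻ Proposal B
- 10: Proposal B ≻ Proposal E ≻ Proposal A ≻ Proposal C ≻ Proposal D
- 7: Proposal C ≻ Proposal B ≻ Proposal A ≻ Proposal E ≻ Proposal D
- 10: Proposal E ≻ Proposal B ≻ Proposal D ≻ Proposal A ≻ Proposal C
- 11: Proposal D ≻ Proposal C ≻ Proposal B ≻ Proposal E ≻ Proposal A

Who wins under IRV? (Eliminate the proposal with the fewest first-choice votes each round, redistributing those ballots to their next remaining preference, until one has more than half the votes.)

Round 1: Proposal A 0, Proposal B 10, Proposal C 7, Proposal D 11, Proposal E 20. Proposal A eliminated.
Round 2: Proposal B 10, Proposal C 7, Proposal D 11, Proposal E 20. Proposal C eliminated.
Round 3: Proposal B 17, Proposal D 11, Proposal E 20. Proposal D eliminated.
Round 4: Proposal B 28, Proposal E 20. Proposal B has a majority (≥25).

Proposal B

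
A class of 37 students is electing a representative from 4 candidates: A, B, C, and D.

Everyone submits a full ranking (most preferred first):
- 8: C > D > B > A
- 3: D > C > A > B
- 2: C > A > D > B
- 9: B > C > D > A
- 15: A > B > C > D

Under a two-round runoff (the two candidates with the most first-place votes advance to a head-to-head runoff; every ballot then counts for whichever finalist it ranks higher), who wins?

C

Round 1 first-place votes: A 15, B 9, C 10, D 3. A and C advance.
Runoff: A is ranked above C on 15 ballots, C above A on 22.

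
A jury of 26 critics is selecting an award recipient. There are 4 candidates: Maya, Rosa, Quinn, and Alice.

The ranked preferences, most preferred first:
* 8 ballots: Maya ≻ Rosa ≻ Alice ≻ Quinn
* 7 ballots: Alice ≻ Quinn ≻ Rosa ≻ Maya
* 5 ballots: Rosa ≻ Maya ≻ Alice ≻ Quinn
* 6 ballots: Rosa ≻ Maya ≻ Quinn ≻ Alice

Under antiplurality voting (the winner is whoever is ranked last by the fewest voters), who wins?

Last-place votes: Maya 7, Rosa 0, Quinn 13, Alice 6.

Rosa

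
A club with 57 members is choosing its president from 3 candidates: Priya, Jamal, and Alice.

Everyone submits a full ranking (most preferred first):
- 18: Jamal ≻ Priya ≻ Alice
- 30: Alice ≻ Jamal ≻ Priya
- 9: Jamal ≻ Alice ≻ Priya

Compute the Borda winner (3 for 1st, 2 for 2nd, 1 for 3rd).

Priya: 18×2 + 30×1 + 9×1 = 75
Jamal: 18×3 + 30×2 + 9×3 = 141
Alice: 18×1 + 30×3 + 9×2 = 126

Jamal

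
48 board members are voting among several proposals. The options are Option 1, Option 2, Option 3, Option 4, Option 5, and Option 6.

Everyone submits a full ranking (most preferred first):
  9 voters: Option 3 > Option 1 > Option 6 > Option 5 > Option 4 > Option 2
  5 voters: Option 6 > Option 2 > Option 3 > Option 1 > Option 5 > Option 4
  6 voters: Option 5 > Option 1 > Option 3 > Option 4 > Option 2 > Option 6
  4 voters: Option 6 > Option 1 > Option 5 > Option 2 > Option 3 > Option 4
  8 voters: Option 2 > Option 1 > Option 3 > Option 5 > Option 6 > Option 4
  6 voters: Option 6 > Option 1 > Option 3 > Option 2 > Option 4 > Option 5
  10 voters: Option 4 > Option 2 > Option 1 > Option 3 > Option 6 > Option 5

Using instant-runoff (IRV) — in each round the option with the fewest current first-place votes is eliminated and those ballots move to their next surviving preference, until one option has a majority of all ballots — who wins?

Round 1: Option 1 0, Option 2 8, Option 3 9, Option 4 10, Option 5 6, Option 6 15. Option 1 eliminated.
Round 2: Option 2 8, Option 3 9, Option 4 10, Option 5 6, Option 6 15. Option 5 eliminated.
Round 3: Option 2 8, Option 3 15, Option 4 10, Option 6 15. Option 2 eliminated.
Round 4: Option 3 23, Option 4 10, Option 6 15. Option 4 eliminated.
Round 5: Option 3 33, Option 6 15. Option 3 has a majority (≥25).

Option 3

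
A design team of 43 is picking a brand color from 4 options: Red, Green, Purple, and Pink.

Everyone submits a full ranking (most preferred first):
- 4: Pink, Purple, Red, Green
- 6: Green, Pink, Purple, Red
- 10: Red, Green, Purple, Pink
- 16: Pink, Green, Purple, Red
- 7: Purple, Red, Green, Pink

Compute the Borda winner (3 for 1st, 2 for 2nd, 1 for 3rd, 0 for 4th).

Red: 4×1 + 6×0 + 10×3 + 16×0 + 7×2 = 48
Green: 4×0 + 6×3 + 10×2 + 16×2 + 7×1 = 77
Purple: 4×2 + 6×1 + 10×1 + 16×1 + 7×3 = 61
Pink: 4×3 + 6×2 + 10×0 + 16×3 + 7×0 = 72

Green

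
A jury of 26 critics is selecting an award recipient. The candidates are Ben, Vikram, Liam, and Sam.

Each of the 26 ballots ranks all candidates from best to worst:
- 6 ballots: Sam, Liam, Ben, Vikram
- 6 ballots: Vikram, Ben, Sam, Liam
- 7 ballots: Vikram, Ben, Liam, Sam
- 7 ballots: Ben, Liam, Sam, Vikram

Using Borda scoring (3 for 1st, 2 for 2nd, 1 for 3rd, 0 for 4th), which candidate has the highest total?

Ben: 6×1 + 6×2 + 7×2 + 7×3 = 53
Vikram: 6×0 + 6×3 + 7×3 + 7×0 = 39
Liam: 6×2 + 6×0 + 7×1 + 7×2 = 33
Sam: 6×3 + 6×1 + 7×0 + 7×1 = 31

Ben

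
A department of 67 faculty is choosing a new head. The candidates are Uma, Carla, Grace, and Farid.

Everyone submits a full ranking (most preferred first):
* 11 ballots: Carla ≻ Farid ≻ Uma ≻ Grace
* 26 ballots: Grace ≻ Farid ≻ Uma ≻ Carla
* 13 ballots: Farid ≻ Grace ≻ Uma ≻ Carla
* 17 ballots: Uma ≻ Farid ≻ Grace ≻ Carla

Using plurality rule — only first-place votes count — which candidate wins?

Grace

First-place votes: Uma 17, Carla 11, Grace 26, Farid 13.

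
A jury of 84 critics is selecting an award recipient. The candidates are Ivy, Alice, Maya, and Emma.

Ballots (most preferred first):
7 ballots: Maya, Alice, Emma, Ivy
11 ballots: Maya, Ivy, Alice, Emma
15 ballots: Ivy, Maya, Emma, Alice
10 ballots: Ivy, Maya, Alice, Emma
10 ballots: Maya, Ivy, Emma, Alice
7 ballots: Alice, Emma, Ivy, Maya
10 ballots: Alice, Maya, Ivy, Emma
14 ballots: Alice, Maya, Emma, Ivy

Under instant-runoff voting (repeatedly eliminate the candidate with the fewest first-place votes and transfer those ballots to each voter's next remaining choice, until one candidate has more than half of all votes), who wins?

Maya

Round 1: Ivy 25, Alice 31, Maya 28, Emma 0. Emma eliminated.
Round 2: Ivy 25, Alice 31, Maya 28. Ivy eliminated.
Round 3: Alice 31, Maya 53. Maya has a majority (≥43).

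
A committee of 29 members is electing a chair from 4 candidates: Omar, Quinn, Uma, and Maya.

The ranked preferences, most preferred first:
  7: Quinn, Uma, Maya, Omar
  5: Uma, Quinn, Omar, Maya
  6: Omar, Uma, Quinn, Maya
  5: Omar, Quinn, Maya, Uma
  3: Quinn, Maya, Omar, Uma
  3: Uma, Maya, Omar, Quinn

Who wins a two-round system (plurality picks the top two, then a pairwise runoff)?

Round 1 first-place votes: Omar 11, Quinn 10, Uma 8, Maya 0. Omar and Quinn advance.
Runoff: Omar is ranked above Quinn on 14 ballots, Quinn above Omar on 15.

Quinn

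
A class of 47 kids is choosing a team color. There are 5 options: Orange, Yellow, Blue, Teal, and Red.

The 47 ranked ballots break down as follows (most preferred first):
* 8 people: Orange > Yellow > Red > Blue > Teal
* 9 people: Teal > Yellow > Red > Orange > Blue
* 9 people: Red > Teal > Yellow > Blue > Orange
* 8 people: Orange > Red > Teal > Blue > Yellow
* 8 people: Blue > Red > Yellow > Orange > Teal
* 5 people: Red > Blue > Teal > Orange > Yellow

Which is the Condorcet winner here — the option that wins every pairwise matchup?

Red vs Orange: 31–16
Red vs Yellow: 30–17
Red vs Blue: 39–8
Red vs Teal: 38–9
Red beats every other option.

Red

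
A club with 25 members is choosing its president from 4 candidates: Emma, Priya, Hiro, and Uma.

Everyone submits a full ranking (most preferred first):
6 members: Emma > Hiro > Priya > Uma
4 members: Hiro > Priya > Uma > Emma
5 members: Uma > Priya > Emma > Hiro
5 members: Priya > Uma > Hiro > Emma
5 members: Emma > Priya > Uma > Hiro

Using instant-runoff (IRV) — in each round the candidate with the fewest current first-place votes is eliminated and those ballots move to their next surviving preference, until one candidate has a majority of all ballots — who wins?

Priya

Round 1: Emma 11, Priya 5, Hiro 4, Uma 5. Hiro eliminated.
Round 2: Emma 11, Priya 9, Uma 5. Uma eliminated.
Round 3: Emma 11, Priya 14. Priya has a majority (≥13).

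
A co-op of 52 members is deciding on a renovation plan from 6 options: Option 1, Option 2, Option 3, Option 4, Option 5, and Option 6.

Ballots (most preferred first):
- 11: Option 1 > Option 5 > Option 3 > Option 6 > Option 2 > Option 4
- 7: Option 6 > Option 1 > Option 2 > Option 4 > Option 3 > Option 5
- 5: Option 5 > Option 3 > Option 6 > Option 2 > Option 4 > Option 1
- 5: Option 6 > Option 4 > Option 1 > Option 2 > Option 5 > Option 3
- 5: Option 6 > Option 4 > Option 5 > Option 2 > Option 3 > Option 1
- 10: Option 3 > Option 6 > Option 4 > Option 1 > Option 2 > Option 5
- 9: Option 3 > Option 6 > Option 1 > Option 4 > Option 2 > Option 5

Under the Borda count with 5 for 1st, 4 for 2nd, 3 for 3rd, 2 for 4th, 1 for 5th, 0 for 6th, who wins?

Option 1: 11×5 + 7×4 + 5×0 + 5×3 + 5×0 + 10×2 + 9×3 = 145
Option 2: 11×1 + 7×3 + 5×2 + 5×2 + 5×2 + 10×1 + 9×1 = 81
Option 3: 11×3 + 7×1 + 5×4 + 5×0 + 5×1 + 10×5 + 9×5 = 160
Option 4: 11×0 + 7×2 + 5×1 + 5×4 + 5×4 + 10×3 + 9×2 = 107
Option 5: 11×4 + 7×0 + 5×5 + 5×1 + 5×3 + 10×0 + 9×0 = 89
Option 6: 11×2 + 7×5 + 5×3 + 5×5 + 5×5 + 10×4 + 9×4 = 198

Option 6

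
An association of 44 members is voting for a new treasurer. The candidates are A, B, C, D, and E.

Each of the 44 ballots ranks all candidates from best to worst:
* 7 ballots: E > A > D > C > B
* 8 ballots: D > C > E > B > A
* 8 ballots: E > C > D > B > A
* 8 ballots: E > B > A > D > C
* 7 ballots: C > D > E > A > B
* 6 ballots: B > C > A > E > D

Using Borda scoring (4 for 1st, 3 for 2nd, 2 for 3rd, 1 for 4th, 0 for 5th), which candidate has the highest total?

E

A: 7×3 + 8×0 + 8×0 + 8×2 + 7×1 + 6×2 = 56
B: 7×0 + 8×1 + 8×1 + 8×3 + 7×0 + 6×4 = 64
C: 7×1 + 8×3 + 8×3 + 8×0 + 7×4 + 6×3 = 101
D: 7×2 + 8×4 + 8×2 + 8×1 + 7×3 + 6×0 = 91
E: 7×4 + 8×2 + 8×4 + 8×4 + 7×2 + 6×1 = 128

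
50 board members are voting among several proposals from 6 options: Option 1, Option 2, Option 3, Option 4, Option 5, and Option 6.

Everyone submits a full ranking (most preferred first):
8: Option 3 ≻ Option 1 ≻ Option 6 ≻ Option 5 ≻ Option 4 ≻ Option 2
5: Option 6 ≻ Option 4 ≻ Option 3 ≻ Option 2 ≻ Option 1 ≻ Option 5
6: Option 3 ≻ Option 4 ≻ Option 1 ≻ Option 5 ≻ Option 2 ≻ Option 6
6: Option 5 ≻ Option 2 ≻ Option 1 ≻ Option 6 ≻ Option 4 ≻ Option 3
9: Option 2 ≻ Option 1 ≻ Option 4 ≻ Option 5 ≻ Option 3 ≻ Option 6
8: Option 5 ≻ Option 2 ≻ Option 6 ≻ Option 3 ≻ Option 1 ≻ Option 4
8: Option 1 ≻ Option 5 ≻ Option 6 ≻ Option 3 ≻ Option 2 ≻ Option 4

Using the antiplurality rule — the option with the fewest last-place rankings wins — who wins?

Last-place votes: Option 1 0, Option 2 8, Option 3 6, Option 4 16, Option 5 5, Option 6 15.

Option 1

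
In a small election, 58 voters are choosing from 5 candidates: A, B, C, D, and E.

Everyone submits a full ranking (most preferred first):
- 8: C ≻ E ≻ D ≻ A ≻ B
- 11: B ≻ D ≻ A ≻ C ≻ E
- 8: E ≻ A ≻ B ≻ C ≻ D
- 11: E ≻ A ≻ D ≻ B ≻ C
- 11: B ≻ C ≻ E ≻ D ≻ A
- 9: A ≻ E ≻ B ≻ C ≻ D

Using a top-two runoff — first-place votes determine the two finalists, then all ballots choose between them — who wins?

Round 1 first-place votes: A 9, B 22, C 8, D 0, E 19. B and E advance.
Runoff: B is ranked above E on 22 ballots, E above B on 36.

E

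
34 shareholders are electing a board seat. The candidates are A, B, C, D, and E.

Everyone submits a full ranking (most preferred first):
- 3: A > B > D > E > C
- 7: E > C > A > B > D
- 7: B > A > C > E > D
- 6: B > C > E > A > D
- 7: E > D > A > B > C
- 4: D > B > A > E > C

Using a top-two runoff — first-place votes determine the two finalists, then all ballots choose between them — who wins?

B

Round 1 first-place votes: A 3, B 13, C 0, D 4, E 14. E and B advance.
Runoff: E is ranked above B on 14 ballots, B above E on 20.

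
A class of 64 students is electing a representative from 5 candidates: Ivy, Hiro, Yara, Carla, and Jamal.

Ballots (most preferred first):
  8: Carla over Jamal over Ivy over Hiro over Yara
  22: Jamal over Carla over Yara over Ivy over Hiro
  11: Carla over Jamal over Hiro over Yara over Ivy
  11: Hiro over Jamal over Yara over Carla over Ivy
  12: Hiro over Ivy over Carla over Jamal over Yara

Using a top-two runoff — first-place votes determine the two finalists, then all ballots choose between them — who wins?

Jamal

Round 1 first-place votes: Ivy 0, Hiro 23, Yara 0, Carla 19, Jamal 22. Hiro and Jamal advance.
Runoff: Hiro is ranked above Jamal on 23 ballots, Jamal above Hiro on 41.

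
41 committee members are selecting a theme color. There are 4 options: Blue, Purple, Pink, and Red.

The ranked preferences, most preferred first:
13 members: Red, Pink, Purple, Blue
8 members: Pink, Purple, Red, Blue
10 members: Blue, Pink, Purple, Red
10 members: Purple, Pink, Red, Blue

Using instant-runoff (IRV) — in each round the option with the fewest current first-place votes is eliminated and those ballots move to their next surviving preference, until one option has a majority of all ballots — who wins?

Purple

Round 1: Blue 10, Purple 10, Pink 8, Red 13. Pink eliminated.
Round 2: Blue 10, Purple 18, Red 13. Blue eliminated.
Round 3: Purple 28, Red 13. Purple has a majority (≥21).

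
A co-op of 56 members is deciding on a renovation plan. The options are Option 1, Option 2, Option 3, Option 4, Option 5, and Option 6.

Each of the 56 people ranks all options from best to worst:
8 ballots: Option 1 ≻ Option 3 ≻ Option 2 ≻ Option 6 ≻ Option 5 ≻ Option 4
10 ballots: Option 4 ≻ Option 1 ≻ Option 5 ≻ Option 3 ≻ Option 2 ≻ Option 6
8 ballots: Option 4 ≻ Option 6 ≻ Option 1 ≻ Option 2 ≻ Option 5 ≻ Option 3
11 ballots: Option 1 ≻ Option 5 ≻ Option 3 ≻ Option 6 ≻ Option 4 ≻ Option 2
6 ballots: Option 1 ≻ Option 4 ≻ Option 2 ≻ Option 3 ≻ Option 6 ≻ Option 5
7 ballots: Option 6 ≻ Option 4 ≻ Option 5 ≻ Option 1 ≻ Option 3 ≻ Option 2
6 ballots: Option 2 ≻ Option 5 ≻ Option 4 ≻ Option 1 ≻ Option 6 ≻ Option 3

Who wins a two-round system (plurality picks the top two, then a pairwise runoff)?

Round 1 first-place votes: Option 1 25, Option 2 6, Option 3 0, Option 4 18, Option 5 0, Option 6 7. Option 1 and Option 4 advance.
Runoff: Option 1 is ranked above Option 4 on 25 ballots, Option 4 above Option 1 on 31.

Option 4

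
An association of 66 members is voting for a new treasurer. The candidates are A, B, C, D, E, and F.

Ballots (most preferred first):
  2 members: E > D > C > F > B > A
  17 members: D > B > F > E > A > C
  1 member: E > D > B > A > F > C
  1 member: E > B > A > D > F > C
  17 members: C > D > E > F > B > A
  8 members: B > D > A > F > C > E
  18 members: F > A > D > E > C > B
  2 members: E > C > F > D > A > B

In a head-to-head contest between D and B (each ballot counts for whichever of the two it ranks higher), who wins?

D is ranked above B on 57 ballots; B above D on 9.

D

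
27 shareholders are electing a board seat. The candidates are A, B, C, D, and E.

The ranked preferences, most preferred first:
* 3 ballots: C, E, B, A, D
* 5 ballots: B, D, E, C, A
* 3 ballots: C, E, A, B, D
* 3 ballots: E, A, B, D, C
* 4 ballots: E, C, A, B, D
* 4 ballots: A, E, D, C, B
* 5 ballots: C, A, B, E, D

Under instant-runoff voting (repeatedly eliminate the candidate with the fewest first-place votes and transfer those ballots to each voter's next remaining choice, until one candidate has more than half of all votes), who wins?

Round 1: A 4, B 5, C 11, D 0, E 7. D eliminated.
Round 2: A 4, B 5, C 11, E 7. A eliminated.
Round 3: B 5, C 11, E 11. B eliminated.
Round 4: C 11, E 16. E has a majority (≥14).

E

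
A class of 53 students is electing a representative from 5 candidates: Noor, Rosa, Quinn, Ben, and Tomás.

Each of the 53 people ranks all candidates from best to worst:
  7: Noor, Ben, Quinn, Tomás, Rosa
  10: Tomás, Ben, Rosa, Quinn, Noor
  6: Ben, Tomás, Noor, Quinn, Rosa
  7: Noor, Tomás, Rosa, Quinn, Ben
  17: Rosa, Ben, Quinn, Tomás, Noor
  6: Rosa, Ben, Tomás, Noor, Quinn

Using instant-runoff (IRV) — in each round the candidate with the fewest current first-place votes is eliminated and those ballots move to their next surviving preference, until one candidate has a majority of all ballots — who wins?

Tomás

Round 1: Noor 14, Rosa 23, Quinn 0, Ben 6, Tomás 10. Quinn eliminated.
Round 2: Noor 14, Rosa 23, Ben 6, Tomás 10. Ben eliminated.
Round 3: Noor 14, Rosa 23, Tomás 16. Noor eliminated.
Round 4: Rosa 23, Tomás 30. Tomás has a majority (≥27).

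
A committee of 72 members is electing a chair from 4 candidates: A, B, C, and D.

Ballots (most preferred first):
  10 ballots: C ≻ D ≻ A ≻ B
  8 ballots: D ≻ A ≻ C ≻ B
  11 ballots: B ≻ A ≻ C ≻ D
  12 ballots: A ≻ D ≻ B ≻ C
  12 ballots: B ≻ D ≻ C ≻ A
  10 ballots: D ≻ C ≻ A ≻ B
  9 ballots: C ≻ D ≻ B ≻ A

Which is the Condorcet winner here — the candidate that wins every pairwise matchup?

D vs A: 49–23
D vs B: 49–23
D vs C: 42–30
D beats every other candidate.

D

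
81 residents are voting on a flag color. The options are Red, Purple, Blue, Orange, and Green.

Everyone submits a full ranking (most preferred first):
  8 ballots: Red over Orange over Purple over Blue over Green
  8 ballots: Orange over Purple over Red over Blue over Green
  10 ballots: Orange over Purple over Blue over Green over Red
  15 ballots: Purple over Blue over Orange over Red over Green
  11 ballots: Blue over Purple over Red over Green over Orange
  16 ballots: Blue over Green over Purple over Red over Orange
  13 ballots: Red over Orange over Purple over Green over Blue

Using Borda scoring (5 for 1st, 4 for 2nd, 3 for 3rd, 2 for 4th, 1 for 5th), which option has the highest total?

Purple

Red: 8×5 + 8×3 + 10×1 + 15×2 + 11×3 + 16×2 + 13×5 = 234
Purple: 8×3 + 8×4 + 10×4 + 15×5 + 11×4 + 16×3 + 13×3 = 302
Blue: 8×2 + 8×2 + 10×3 + 15×4 + 11×5 + 16×5 + 13×1 = 270
Orange: 8×4 + 8×5 + 10×5 + 15×3 + 11×1 + 16×1 + 13×4 = 246
Green: 8×1 + 8×1 + 10×2 + 15×1 + 11×2 + 16×4 + 13×2 = 163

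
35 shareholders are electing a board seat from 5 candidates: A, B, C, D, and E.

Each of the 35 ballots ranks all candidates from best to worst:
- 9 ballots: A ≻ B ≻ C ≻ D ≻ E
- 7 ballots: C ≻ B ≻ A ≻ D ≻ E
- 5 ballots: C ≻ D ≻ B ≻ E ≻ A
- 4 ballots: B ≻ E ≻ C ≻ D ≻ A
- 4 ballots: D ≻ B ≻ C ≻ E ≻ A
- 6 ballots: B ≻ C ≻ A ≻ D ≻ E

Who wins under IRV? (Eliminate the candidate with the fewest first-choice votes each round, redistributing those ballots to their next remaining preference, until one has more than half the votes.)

Round 1: A 9, B 10, C 12, D 4, E 0. E eliminated.
Round 2: A 9, B 10, C 12, D 4. D eliminated.
Round 3: A 9, B 14, C 12. A eliminated.
Round 4: B 23, C 12. B has a majority (≥18).

B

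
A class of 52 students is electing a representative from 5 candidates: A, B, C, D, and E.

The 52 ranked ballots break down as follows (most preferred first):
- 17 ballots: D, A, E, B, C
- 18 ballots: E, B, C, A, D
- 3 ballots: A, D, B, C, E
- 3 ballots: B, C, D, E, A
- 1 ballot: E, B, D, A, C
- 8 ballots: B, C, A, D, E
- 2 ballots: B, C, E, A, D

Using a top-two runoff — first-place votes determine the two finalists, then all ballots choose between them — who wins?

D

Round 1 first-place votes: A 3, B 13, C 0, D 17, E 19. E and D advance.
Runoff: E is ranked above D on 21 ballots, D above E on 31.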